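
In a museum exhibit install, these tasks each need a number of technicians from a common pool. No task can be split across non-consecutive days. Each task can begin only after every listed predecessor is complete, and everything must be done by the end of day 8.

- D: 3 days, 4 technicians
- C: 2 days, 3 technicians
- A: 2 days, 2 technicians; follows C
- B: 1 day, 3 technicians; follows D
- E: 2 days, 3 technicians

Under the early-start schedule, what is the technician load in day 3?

6

At early start, day 3 has: D, A.
Demand: 4 + 2 = 6.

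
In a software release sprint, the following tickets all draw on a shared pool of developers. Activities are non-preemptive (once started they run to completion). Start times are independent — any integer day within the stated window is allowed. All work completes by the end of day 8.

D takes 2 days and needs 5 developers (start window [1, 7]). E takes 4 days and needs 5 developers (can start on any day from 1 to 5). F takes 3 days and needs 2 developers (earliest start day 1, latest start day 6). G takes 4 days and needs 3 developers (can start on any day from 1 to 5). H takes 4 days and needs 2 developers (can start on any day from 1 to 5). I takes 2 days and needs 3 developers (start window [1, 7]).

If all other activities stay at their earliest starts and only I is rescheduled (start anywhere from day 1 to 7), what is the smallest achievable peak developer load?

17

I@1: d1:20  d2:20  d3:12  d4:10  d5:0  d6:0  d7:0  d8:0 → peak 20
I@2: d1:17  d2:20  d3:15  d4:10  d5:0  d6:0  d7:0  d8:0 → peak 20
I@3: d1:17  d2:17  d3:15  d4:13  d5:0  d6:0  d7:0  d8:0 → peak 17
I@4: d1:17  d2:17  d3:12  d4:13  d5:3  d6:0  d7:0  d8:0 → peak 17
I@5: d1:17  d2:17  d3:12  d4:10  d5:3  d6:3  d7:0  d8:0 → peak 17
I@6: d1:17  d2:17  d3:12  d4:10  d5:0  d6:3  d7:3  d8:0 → peak 17
I@7: d1:17  d2:17  d3:12  d4:10  d5:0  d6:0  d7:3  d8:3 → peak 17
Best is I@3, peak 17.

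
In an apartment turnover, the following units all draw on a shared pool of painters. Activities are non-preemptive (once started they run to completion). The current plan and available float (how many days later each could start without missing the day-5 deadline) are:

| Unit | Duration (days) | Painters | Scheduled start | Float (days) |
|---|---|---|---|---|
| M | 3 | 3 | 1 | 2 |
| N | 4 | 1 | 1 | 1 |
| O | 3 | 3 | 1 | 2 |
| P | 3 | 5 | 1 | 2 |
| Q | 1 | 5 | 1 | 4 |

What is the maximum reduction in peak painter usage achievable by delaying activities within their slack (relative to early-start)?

Early-start peak: d1:17  d2:12  d3:12  d4:1  d5:0 ⇒ 17.
Leveled (M@1, N@1, O@1, P@1, Q@4): d1:12  d2:12  d3:12  d4:6  d5:0 ⇒ 12.
Reduction 17 − 12 = 5.

5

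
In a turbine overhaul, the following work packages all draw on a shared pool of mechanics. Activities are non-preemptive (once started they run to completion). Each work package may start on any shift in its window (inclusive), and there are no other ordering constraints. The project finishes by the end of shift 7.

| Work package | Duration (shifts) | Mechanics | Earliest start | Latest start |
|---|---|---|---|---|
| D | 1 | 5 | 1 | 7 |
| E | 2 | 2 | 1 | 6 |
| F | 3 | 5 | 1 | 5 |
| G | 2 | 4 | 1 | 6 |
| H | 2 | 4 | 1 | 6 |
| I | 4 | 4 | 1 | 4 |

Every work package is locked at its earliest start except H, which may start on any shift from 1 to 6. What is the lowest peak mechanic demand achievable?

20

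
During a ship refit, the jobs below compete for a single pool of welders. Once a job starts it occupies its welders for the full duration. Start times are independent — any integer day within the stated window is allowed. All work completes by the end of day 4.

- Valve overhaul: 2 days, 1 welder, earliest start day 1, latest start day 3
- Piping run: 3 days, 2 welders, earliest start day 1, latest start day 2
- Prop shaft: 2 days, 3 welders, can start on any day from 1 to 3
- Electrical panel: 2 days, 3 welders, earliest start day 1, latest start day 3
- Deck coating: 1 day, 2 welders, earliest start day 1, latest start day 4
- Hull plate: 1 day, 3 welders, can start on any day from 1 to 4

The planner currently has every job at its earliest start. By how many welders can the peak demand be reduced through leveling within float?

Early-start peak: d1:14  d2:9  d3:2  d4:0 ⇒ 14.
Leveled (Valve overhaul@1, Piping run@1, Prop shaft@1, Electrical panel@3, Deck coating@3, Hull plate@4): d1:6  d2:6  d3:7  d4:6 ⇒ 7.
Reduction 14 − 7 = 7.

7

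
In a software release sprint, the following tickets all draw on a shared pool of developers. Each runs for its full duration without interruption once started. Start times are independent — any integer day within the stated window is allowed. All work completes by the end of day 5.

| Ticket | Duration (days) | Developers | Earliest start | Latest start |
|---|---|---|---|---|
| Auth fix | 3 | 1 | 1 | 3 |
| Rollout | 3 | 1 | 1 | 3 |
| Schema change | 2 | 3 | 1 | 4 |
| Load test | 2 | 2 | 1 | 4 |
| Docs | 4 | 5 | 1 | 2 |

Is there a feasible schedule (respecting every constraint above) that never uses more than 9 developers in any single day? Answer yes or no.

Schedule Auth fix@1, Rollout@1, Schema change@4, Load test@1, Docs@1: d1:9  d2:9  d3:7  d4:8  d5:3 — peak 9 ≤ 9.

yes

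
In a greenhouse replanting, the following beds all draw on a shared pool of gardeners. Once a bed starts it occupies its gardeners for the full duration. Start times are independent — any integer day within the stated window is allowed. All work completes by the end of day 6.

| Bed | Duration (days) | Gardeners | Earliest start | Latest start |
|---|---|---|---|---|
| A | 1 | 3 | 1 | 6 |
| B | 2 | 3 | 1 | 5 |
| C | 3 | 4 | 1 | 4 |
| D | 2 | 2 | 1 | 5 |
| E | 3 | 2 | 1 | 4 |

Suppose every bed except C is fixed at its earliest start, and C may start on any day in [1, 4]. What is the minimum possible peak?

C@1: d1:14  d2:11  d3:6  d4:0  d5:0  d6:0 → peak 14
C@2: d1:10  d2:11  d3:6  d4:4  d5:0  d6:0 → peak 11
C@3: d1:10  d2:7  d3:6  d4:4  d5:4  d6:0 → peak 10
C@4: d1:10  d2:7  d3:2  d4:4  d5:4  d6:4 → peak 10
Best is C@3, peak 10.

10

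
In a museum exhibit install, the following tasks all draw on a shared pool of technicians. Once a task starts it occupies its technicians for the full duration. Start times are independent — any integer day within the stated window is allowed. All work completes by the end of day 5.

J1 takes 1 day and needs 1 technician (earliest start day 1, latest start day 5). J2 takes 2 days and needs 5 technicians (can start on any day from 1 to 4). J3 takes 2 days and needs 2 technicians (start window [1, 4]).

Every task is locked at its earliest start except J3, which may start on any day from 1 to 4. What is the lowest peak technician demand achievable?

6

J3@1: d1:8  d2:7  d3:0  d4:0  d5:0 → peak 8
J3@2: d1:6  d2:7  d3:2  d4:0  d5:0 → peak 7
J3@3: d1:6  d2:5  d3:2  d4:2  d5:0 → peak 6
J3@4: d1:6  d2:5  d3:0  d4:2  d5:2 → peak 6
Best is J3@3, peak 6.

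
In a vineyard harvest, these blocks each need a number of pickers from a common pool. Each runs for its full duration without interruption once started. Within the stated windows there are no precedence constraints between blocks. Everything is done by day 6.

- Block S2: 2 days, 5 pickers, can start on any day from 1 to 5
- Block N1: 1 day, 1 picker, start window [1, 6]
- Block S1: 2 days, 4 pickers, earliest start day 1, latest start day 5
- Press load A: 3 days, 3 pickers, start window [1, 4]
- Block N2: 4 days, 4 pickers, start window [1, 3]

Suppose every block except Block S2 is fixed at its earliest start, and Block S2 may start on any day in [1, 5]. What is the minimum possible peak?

12

Block S2@1: d1:17  d2:16  d3:7  d4:4  d5:0  d6:0 → peak 17
Block S2@2: d1:12  d2:16  d3:12  d4:4  d5:0  d6:0 → peak 16
Block S2@3: d1:12  d2:11  d3:12  d4:9  d5:0  d6:0 → peak 12
Block S2@4: d1:12  d2:11  d3:7  d4:9  d5:5  d6:0 → peak 12
Block S2@5: d1:12  d2:11  d3:7  d4:4  d5:5  d6:5 → peak 12
Best is Block S2@3, peak 12.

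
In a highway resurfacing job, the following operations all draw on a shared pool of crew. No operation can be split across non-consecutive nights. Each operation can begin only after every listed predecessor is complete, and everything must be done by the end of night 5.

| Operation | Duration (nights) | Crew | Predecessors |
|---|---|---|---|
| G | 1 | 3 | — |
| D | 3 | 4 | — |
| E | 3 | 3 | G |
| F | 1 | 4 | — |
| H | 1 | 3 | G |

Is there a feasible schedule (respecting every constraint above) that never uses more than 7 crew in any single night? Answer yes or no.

yes

Schedule G@1, D@1, E@2, F@4, H@5: n1:7  n2:7  n3:7  n4:7  n5:3 — peak 7 ≤ 7.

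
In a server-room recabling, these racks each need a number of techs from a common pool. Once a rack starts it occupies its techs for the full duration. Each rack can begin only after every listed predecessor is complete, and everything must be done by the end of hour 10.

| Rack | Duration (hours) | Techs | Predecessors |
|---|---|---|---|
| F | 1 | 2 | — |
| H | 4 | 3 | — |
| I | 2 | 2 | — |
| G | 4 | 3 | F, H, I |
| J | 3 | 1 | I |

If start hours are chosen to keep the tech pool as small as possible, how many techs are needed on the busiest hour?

4

Early-start (F@1, H@1, I@1, G@5, J@3) gives peak 7: h1:7  h2:5  h3:4  h4:4  h5:4  h6:3  h7:3  h8:3  h9:0  h10:0.
Shift H→3, G→7.
Schedule F@1, H@3, I@1, G@7, J@3: h1:4  h2:2  h3:4  h4:4  h5:4  h6:3  h7:3  h8:3  h9:3  h10:3 — peak 4.
Total tech-hours = 33 over 10 hours ⇒ peak ≥ ⌈33/10⌉ = 4, so 4 is optimal.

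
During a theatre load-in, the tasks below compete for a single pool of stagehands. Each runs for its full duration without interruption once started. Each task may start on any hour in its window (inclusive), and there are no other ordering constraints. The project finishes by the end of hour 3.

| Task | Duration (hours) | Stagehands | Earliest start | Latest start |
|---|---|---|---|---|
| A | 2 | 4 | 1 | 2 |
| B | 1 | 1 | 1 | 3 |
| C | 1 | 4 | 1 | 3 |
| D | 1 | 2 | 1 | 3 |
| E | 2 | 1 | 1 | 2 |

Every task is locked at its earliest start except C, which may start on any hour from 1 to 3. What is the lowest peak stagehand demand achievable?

8

C@1: h1:12  h2:5  h3:0 → peak 12
C@2: h1:8  h2:9  h3:0 → peak 9
C@3: h1:8  h2:5  h3:4 → peak 8
Best is C@3, peak 8.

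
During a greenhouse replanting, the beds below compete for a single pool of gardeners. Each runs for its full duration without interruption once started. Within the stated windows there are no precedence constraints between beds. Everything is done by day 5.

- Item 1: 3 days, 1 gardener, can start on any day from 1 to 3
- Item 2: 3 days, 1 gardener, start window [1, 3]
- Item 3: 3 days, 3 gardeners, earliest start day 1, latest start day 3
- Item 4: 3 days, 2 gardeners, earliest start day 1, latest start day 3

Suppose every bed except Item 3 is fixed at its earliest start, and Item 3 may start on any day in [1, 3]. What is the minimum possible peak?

Item 3@1: d1:7  d2:7  d3:7  d4:0  d5:0 → peak 7
Item 3@2: d1:4  d2:7  d3:7  d4:3  d5:0 → peak 7
Item 3@3: d1:4  d2:4  d3:7  d4:3  d5:3 → peak 7
Best is Item 3@1, peak 7.

7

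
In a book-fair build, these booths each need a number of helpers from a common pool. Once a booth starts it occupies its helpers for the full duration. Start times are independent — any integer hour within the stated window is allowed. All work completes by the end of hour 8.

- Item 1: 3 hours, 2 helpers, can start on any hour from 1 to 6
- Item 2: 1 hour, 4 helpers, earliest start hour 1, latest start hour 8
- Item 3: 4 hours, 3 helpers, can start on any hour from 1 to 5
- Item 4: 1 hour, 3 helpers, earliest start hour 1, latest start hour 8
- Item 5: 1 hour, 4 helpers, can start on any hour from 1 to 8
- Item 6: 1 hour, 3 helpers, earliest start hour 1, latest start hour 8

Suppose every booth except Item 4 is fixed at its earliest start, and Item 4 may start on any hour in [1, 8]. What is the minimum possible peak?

16

Item 4@1: h1:19  h2:5  h3:5  h4:3  h5:0  h6:0  h7:0  h8:0 → peak 19
Item 4@2: h1:16  h2:8  h3:5  h4:3  h5:0  h6:0  h7:0  h8:0 → peak 16
Item 4@3: h1:16  h2:5  h3:8  h4:3  h5:0  h6:0  h7:0  h8:0 → peak 16
Item 4@4: h1:16  h2:5  h3:5  h4:6  h5:0  h6:0  h7:0  h8:0 → peak 16
Item 4@5: h1:16  h2:5  h3:5  h4:3  h5:3  h6:0  h7:0  h8:0 → peak 16
Item 4@6: h1:16  h2:5  h3:5  h4:3  h5:0  h6:3  h7:0  h8:0 → peak 16
Item 4@7: h1:16  h2:5  h3:5  h4:3  h5:0  h6:0  h7:3  h8:0 → peak 16
Item 4@8: h1:16  h2:5  h3:5  h4:3  h5:0  h6:0  h7:0  h8:3 → peak 16
Best is Item 4@2, peak 16.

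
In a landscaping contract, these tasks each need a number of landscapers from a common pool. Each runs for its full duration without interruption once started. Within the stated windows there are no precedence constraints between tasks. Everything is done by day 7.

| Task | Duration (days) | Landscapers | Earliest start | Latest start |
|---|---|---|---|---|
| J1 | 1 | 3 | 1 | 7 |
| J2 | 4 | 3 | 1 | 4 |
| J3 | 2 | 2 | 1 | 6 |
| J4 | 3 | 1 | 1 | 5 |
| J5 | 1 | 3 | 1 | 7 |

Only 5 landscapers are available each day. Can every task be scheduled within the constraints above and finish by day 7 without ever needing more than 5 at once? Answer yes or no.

Schedule J1@1, J2@2, J3@1, J4@3, J5@6: d1:5  d2:5  d3:4  d4:4  d5:4  d6:3  d7:0 — peak 5 ≤ 5.

yes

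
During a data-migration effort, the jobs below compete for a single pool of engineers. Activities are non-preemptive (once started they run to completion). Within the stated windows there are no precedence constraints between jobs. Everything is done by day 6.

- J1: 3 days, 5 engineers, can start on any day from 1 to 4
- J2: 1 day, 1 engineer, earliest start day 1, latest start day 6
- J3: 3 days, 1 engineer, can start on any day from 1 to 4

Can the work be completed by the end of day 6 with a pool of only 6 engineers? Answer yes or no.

yes

Schedule J1@1, J2@4, J3@4: d1:5  d2:5  d3:5  d4:2  d5:1  d6:1 — peak 5 ≤ 6.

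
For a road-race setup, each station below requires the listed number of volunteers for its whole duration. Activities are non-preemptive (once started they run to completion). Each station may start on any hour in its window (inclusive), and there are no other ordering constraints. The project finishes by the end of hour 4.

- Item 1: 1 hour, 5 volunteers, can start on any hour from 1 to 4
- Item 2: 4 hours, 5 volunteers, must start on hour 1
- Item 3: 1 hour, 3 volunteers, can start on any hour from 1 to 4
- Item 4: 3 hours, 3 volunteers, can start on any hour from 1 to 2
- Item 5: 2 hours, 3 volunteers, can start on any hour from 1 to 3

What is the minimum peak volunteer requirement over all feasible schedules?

11

Early-start (Item 1@1, Item 2@1, Item 3@1, Item 4@1, Item 5@1) gives peak 19: h1:19  h2:11  h3:8  h4:5.
Shift Item 3→2, Item 4→2, Item 5→3.
Schedule Item 1@1, Item 2@1, Item 3@2, Item 4@2, Item 5@3: h1:10  h2:11  h3:11  h4:11 — peak 11.
Total volunteer-hours = 43 over 4 hours ⇒ peak ≥ ⌈43/4⌉ = 11, so 11 is optimal.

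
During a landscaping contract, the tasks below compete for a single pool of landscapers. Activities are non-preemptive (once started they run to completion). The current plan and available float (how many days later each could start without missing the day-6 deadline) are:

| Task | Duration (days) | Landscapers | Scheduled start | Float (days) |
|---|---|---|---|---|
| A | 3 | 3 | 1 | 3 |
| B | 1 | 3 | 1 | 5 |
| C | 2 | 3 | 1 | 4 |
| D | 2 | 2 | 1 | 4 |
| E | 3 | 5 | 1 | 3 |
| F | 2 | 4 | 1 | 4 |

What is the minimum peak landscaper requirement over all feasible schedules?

Early-start (A@1, B@1, C@1, D@1, E@1, F@1) gives peak 20: d1:20  d2:17  d3:8  d4:0  d5:0  d6:0.
Shift B→3, C→5, D→3, E→4.
Schedule A@1, B@3, C@5, D@3, E@4, F@1: d1:7  d2:7  d3:8  d4:7  d5:8  d6:8 — peak 8.
Total landscaper-days = 45 over 6 days ⇒ peak ≥ ⌈45/6⌉ = 8, so 8 is optimal.

8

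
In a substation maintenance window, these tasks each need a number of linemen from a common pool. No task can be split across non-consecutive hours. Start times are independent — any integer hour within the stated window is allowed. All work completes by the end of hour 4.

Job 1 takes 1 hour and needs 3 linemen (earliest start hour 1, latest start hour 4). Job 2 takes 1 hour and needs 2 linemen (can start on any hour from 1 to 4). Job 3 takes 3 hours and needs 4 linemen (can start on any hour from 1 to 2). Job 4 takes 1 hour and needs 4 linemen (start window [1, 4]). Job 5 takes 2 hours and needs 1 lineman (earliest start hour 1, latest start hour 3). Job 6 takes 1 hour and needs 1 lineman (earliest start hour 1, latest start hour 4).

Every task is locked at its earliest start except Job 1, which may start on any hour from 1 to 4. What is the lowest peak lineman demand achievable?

Job 1@1: h1:15  h2:5  h3:4  h4:0 → peak 15
Job 1@2: h1:12  h2:8  h3:4  h4:0 → peak 12
Job 1@3: h1:12  h2:5  h3:7  h4:0 → peak 12
Job 1@4: h1:12  h2:5  h3:4  h4:3 → peak 12
Best is Job 1@2, peak 12.

12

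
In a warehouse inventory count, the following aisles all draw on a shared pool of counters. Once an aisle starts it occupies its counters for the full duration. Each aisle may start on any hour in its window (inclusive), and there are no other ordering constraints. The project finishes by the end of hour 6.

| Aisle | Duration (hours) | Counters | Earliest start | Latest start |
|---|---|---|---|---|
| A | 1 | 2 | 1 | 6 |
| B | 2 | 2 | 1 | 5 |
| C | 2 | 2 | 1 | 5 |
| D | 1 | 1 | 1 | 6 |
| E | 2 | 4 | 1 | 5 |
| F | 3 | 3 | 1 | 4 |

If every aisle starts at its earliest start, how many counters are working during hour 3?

At early start, hour 3 has: F.
Demand: 3 = 3.

3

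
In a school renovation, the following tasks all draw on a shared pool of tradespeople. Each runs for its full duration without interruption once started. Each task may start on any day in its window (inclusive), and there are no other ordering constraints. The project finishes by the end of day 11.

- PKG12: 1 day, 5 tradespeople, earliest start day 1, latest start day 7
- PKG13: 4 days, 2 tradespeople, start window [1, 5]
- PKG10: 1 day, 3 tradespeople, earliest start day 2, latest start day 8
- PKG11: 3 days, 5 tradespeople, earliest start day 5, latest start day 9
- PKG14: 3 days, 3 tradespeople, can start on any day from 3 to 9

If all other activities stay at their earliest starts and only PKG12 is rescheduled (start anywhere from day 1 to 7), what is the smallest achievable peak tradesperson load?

8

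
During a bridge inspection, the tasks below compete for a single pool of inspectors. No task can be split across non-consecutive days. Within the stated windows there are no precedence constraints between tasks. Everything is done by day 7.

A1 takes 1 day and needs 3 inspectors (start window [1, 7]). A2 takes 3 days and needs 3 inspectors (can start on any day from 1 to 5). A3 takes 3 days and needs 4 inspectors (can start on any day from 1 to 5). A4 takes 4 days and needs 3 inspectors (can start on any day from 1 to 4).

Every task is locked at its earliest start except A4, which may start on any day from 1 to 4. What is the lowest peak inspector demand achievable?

10

A4@1: d1:13  d2:10  d3:10  d4:3  d5:0  d6:0  d7:0 → peak 13
A4@2: d1:10  d2:10  d3:10  d4:3  d5:3  d6:0  d7:0 → peak 10
A4@3: d1:10  d2:7  d3:10  d4:3  d5:3  d6:3  d7:0 → peak 10
A4@4: d1:10  d2:7  d3:7  d4:3  d5:3  d6:3  d7:3 → peak 10
Best is A4@2, peak 10.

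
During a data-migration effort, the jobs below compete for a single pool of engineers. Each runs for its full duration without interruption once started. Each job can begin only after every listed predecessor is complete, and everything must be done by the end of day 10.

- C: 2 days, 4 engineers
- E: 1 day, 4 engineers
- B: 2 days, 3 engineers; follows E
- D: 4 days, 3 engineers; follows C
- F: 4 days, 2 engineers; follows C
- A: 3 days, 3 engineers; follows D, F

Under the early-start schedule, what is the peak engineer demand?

8

Early-start schedule: C@1, E@1, B@2, D@3, F@3, A@7.
Load per day: day 1: 8, day 2: 7, day 3: 8, day 4: 5, day 5: 5, day 6: 5, day 7: 3, day 8: 3, day 9: 3, day 10: 0.
Peak is 8.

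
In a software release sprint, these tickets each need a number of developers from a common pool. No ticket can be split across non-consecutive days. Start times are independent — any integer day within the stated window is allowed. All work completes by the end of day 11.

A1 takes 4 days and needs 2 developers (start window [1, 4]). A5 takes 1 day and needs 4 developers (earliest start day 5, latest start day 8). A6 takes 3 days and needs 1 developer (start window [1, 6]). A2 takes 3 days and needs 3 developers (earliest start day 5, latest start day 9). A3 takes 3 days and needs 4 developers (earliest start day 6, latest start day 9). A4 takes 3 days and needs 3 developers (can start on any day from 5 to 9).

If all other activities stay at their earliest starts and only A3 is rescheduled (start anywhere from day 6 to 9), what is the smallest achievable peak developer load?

10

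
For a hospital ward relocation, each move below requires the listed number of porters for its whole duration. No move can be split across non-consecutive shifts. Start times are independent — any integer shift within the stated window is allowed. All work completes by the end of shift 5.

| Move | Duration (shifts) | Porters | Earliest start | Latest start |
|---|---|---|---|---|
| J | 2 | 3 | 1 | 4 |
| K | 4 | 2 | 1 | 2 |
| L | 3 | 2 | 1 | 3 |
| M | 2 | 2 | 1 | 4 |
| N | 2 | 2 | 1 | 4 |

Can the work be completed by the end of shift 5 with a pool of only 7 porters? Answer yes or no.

yes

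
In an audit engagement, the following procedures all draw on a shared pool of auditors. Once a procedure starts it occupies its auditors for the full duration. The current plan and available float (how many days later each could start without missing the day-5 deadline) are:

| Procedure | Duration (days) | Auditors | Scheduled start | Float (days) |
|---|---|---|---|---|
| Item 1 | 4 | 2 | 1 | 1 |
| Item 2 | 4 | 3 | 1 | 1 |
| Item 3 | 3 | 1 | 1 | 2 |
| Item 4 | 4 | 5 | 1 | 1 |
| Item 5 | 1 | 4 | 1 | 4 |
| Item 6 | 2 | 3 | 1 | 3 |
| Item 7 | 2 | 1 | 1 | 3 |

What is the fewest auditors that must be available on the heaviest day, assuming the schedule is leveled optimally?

Early-start (Item 1@1, Item 2@1, Item 3@1, Item 4@1, Item 5@1, Item 6@1, Item 7@1) gives peak 19: d1:19  d2:15  d3:11  d4:10  d5:0.
Shift Item 5→5, Item 6→4.
Schedule Item 1@1, Item 2@1, Item 3@1, Item 4@1, Item 5@5, Item 6@4, Item 7@1: d1:12  d2:12  d3:11  d4:13  d5:7 — peak 13.

13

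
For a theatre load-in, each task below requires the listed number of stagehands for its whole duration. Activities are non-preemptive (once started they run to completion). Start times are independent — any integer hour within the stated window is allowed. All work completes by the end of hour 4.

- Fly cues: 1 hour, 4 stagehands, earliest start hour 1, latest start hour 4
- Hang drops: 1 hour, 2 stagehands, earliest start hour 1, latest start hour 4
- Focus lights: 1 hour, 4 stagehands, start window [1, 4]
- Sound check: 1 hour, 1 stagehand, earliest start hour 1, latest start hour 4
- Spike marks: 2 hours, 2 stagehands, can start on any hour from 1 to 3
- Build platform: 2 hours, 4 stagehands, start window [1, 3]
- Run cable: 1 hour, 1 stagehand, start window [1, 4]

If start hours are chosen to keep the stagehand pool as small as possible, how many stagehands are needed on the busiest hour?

6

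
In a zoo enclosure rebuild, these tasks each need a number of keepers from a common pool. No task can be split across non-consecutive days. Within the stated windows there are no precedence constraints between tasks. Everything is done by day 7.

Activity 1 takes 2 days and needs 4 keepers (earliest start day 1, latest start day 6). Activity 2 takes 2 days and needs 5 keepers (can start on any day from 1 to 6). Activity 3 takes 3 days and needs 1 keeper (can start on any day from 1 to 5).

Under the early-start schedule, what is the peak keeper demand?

10

Early-start schedule: Activity 1@1, Activity 2@1, Activity 3@1.
Load per day: day 1: 10, day 2: 10, day 3: 1, day 4: 0, day 5: 0, day 6: 0, day 7: 0.
Peak is 10.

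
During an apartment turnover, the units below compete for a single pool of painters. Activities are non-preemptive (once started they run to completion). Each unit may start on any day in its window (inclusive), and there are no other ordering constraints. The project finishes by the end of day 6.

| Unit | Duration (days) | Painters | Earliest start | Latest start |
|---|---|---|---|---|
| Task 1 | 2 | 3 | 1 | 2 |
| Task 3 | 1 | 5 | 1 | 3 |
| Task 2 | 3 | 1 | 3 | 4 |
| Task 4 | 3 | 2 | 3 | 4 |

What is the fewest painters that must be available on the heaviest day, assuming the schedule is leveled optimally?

5

Early-start (Task 1@1, Task 3@1, Task 2@3, Task 4@3) gives peak 8: d1:8  d2:3  d3:3  d4:3  d5:3  d6:0.
Shift Task 3→3, Task 2→4, Task 4→4.
Schedule Task 1@1, Task 3@3, Task 2@4, Task 4@4: d1:3  d2:3  d3:5  d4:3  d5:3  d6:3 — peak 5.
No arrangement of the 24 feasible schedules does better.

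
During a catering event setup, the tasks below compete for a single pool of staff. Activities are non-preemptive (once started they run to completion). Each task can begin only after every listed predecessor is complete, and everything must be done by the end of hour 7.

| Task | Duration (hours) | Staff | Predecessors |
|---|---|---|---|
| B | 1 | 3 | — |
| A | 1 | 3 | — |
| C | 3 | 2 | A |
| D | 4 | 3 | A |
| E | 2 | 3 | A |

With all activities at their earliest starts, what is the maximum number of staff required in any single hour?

Early-start schedule: B@1, A@1, C@2, D@2, E@2.
Load per hour: hour 1: 6, hour 2: 8, hour 3: 8, hour 4: 5, hour 5: 3, hour 6: 0, hour 7: 0.
Peak is 8.

8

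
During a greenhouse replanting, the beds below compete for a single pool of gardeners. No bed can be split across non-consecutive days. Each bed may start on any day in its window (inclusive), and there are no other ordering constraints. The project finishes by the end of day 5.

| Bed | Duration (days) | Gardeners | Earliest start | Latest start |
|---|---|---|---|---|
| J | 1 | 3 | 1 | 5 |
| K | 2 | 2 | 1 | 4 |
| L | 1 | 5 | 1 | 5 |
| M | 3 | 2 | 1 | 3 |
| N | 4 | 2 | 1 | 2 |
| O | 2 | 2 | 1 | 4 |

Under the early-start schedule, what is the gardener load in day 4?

At early start, day 4 has: N.
Demand: 2 = 2.

2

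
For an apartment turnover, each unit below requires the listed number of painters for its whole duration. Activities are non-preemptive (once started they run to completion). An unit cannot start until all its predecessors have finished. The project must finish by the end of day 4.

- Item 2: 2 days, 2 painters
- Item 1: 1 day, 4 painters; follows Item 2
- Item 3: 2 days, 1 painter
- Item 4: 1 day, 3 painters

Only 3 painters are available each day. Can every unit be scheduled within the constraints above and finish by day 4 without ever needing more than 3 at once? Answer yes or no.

Total painter-days = 13; over 4 days the average is 13/4 > 3, so some day must exceed 3.

no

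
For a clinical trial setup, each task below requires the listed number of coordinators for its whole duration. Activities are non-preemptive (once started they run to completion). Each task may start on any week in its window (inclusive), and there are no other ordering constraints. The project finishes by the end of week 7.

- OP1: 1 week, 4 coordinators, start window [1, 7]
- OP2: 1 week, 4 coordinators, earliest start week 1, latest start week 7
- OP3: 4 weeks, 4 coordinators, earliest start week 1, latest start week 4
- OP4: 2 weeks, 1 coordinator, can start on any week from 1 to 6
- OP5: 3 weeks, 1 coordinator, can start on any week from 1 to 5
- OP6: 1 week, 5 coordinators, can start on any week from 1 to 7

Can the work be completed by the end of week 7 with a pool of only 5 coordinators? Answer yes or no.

yes

Schedule OP1@1, OP2@2, OP3@3, OP4@1, OP5@3, OP6@7: w1:5  w2:5  w3:5  w4:5  w5:5  w6:4  w7:5 — peak 5 ≤ 5.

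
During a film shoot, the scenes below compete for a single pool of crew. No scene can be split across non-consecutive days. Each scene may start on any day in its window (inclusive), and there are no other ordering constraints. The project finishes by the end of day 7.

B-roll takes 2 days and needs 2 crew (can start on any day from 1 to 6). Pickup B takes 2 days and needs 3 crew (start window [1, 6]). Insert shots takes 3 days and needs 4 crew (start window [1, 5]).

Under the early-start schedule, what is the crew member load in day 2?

9

At early start, day 2 has: B-roll, Pickup B, Insert shots.
Demand: 2 + 3 + 4 = 9.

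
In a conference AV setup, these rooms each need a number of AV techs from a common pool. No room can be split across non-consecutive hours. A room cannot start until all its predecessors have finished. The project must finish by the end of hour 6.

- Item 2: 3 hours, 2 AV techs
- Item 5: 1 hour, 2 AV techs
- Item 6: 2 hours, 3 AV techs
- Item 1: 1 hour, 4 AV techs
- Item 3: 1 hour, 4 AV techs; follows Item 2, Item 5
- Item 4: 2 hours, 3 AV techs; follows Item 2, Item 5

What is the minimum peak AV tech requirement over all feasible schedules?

6

Early-start (Item 2@1, Item 5@1, Item 6@1, Item 1@1, Item 3@4, Item 4@4) gives peak 11: h1:11  h2:5  h3:2  h4:7  h5:3  h6:0.
Shift Item 6→3, Item 1→2, Item 3→6.
Schedule Item 2@1, Item 5@1, Item 6@3, Item 1@2, Item 3@6, Item 4@4: h1:4  h2:6  h3:5  h4:6  h5:3  h6:4 — peak 6.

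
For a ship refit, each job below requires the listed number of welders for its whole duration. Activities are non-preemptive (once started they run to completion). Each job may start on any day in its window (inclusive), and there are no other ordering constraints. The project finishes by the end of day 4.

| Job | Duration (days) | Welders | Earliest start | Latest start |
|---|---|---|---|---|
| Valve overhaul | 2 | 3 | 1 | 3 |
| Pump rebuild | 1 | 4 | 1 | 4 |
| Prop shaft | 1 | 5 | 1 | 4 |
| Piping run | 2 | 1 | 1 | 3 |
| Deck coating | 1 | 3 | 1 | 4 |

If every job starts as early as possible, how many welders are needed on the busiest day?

Early-start schedule: Valve overhaul@1, Pump rebuild@1, Prop shaft@1, Piping run@1, Deck coating@1.
Load per day: day 1: 16, day 2: 4, day 3: 0, day 4: 0.
Peak is 16.

16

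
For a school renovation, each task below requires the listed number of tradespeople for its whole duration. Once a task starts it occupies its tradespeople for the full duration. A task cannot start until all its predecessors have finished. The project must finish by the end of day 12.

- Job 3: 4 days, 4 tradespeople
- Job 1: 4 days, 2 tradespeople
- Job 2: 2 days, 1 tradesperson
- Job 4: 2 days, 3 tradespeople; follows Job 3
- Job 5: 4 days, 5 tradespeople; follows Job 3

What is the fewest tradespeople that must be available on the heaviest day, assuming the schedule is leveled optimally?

Early-start (Job 3@1, Job 1@1, Job 2@1, Job 4@5, Job 5@5) gives peak 8: d1:7  d2:7  d3:6  d4:6  d5:8  d6:8  d7:5  d8:5  d9:0  d10:0  d11:0  d12:0.
Shift Job 1→5, Job 5→9.
Schedule Job 3@1, Job 1@5, Job 2@1, Job 4@5, Job 5@9: d1:5  d2:5  d3:4  d4:4  d5:5  d6:5  d7:2  d8:2  d9:5  d10:5  d11:5  d12:5 — peak 5.
Total tradesperson-days = 52 over 12 days ⇒ peak ≥ ⌈52/12⌉ = 5, so 5 is optimal.

5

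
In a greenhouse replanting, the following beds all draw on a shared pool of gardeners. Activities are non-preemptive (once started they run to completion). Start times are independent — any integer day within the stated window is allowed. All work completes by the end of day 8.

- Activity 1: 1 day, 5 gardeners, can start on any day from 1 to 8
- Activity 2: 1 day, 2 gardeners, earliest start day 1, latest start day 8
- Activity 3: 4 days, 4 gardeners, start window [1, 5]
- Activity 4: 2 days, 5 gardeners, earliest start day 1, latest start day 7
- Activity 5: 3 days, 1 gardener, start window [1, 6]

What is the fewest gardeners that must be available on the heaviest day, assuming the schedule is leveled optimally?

5

Early-start (Activity 1@1, Activity 2@1, Activity 3@1, Activity 4@1, Activity 5@1) gives peak 17: d1:17  d2:10  d3:5  d4:4  d5:0  d6:0  d7:0  d8:0.
Shift Activity 2→2, Activity 3→3, Activity 4→7, Activity 5→2.
Schedule Activity 1@1, Activity 2@2, Activity 3@3, Activity 4@7, Activity 5@2: d1:5  d2:3  d3:5  d4:5  d5:4  d6:4  d7:5  d8:5 — peak 5.
Total gardener-days = 36 over 8 days ⇒ peak ≥ ⌈36/8⌉ = 5, so 5 is optimal.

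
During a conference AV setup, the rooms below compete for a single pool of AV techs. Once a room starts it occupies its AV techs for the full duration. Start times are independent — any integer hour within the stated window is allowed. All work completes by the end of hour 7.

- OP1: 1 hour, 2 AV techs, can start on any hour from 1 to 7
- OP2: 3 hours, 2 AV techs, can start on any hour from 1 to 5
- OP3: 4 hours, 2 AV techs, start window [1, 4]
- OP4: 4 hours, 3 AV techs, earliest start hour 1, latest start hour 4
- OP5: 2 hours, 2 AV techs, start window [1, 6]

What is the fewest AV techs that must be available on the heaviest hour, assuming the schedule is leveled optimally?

Early-start (OP1@1, OP2@1, OP3@1, OP4@1, OP5@1) gives peak 11: h1:11  h2:9  h3:7  h4:5  h5:0  h6:0  h7:0.
Shift OP3→2, OP4→4, OP5→6.
Schedule OP1@1, OP2@1, OP3@2, OP4@4, OP5@6: h1:4  h2:4  h3:4  h4:5  h5:5  h6:5  h7:5 — peak 5.
Total AV tech-hours = 32 over 7 hours ⇒ peak ≥ ⌈32/7⌉ = 5, so 5 is optimal.

5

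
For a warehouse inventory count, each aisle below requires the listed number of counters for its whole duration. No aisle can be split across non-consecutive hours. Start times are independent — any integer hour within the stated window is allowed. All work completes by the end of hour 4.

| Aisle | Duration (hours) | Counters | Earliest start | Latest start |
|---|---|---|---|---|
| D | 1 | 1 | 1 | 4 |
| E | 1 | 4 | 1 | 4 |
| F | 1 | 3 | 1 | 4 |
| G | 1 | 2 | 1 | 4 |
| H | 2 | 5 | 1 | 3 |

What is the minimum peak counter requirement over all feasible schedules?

5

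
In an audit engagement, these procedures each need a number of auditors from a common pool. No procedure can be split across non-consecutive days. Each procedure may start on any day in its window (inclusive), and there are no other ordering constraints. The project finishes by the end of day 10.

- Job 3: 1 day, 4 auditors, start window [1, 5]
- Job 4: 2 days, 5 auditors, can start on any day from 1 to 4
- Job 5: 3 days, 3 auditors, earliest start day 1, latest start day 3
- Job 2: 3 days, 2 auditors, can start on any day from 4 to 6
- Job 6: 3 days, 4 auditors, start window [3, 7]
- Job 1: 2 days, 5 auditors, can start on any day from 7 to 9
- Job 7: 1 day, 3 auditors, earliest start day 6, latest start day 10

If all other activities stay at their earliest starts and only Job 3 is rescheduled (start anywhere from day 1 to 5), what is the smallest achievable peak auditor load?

10

Job 3@1: d1:12  d2:8  d3:7  d4:6  d5:6  d6:5  d7:5  d8:5  d9:0  d10:0 → peak 12
Job 3@2: d1:8  d2:12  d3:7  d4:6  d5:6  d6:5  d7:5  d8:5  d9:0  d10:0 → peak 12
Job 3@3: d1:8  d2:8  d3:11  d4:6  d5:6  d6:5  d7:5  d8:5  d9:0  d10:0 → peak 11
Job 3@4: d1:8  d2:8  d3:7  d4:10  d5:6  d6:5  d7:5  d8:5  d9:0  d10:0 → peak 10
Job 3@5: d1:8  d2:8  d3:7  d4:6  d5:10  d6:5  d7:5  d8:5  d9:0  d10:0 → peak 10
Best is Job 3@4, peak 10.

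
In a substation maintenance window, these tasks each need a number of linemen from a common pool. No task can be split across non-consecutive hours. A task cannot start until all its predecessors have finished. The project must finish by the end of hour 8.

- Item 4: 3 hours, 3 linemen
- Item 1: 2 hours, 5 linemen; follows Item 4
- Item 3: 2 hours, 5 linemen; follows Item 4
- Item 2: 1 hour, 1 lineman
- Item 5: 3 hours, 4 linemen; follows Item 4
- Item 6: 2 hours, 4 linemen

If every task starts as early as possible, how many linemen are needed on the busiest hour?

14

Early-start schedule: Item 4@1, Item 1@4, Item 3@4, Item 2@1, Item 5@4, Item 6@1.
Load per hour: hour 1: 8, hour 2: 7, hour 3: 3, hour 4: 14, hour 5: 14, hour 6: 4, hour 7: 0, hour 8: 0.
Peak is 14.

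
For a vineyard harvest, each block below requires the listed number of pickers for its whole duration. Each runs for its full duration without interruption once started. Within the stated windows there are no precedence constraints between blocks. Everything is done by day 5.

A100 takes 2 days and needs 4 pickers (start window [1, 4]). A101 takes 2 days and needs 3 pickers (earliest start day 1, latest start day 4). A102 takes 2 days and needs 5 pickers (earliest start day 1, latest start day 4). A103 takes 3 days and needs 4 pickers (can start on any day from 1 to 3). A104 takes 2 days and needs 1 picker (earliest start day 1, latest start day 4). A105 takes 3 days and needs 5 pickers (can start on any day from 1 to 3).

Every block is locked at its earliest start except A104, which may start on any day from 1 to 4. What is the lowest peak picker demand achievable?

21

A104@1: d1:22  d2:22  d3:9  d4:0  d5:0 → peak 22
A104@2: d1:21  d2:22  d3:10  d4:0  d5:0 → peak 22
A104@3: d1:21  d2:21  d3:10  d4:1  d5:0 → peak 21
A104@4: d1:21  d2:21  d3:9  d4:1  d5:1 → peak 21
Best is A104@3, peak 21.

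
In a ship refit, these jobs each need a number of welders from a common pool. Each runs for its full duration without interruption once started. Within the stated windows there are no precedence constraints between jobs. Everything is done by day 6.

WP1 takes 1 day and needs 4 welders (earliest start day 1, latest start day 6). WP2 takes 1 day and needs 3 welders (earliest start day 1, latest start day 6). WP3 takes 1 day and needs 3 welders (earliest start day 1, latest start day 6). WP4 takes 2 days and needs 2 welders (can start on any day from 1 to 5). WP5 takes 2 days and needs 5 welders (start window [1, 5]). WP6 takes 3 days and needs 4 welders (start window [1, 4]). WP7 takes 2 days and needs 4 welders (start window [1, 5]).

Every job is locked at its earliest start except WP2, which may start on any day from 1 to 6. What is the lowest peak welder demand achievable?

WP2@1: d1:25  d2:15  d3:4  d4:0  d5:0  d6:0 → peak 25
WP2@2: d1:22  d2:18  d3:4  d4:0  d5:0  d6:0 → peak 22
WP2@3: d1:22  d2:15  d3:7  d4:0  d5:0  d6:0 → peak 22
WP2@4: d1:22  d2:15  d3:4  d4:3  d5:0  d6:0 → peak 22
WP2@5: d1:22  d2:15  d3:4  d4:0  d5:3  d6:0 → peak 22
WP2@6: d1:22  d2:15  d3:4  d4:0  d5:0  d6:3 → peak 22
Best is WP2@2, peak 22.

22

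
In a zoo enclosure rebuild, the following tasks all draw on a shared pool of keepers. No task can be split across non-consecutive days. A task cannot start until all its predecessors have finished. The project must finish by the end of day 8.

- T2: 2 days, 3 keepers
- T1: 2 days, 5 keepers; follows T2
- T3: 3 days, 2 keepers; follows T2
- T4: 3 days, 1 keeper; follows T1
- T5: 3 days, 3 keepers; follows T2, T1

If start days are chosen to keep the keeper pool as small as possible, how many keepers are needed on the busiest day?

6

Early-start (T2@1, T1@3, T3@3, T4@5, T5@5) gives peak 7: d1:3  d2:3  d3:7  d4:7  d5:6  d6:4  d7:4  d8:0.
Shift T3→5.
Schedule T2@1, T1@3, T3@5, T4@5, T5@5: d1:3  d2:3  d3:5  d4:5  d5:6  d6:6  d7:6  d8:0 — peak 6.
No arrangement of the 23 feasible schedules does better.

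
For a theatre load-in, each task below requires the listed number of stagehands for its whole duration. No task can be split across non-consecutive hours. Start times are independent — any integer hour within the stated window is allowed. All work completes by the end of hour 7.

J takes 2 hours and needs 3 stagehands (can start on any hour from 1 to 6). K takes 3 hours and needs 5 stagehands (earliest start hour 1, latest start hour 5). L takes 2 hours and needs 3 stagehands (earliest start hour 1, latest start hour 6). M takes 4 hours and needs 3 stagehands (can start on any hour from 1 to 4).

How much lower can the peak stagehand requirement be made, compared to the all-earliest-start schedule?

8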